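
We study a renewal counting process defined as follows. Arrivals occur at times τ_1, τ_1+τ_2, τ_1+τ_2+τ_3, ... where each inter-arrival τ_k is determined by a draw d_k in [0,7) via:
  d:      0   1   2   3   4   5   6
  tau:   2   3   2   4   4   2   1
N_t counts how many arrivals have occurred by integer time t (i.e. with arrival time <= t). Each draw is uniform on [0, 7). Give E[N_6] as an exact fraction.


250895/117649

Inter-arrival values over d=0..6: [2, 3, 2, 4, 4, 2, 1]
Each d has probability 1/7, so the pmf of τ is: f(1) = 1/7, f(2) = 3/7, f(3) = 1/7, f(4) = 2/7
Renewal equation for m(n) = E[N_n]: condition on τ_1 = k (if k <= n, one arrival plus a fresh copy on the remaining n−k steps): m(n) = F(n) + Σ_{k<=n} f(k)·m(n−k), where F(n) = P(τ <= n) and m(0) = 0
m(1) = F(1) = 1/7
m(2) = F(2) + f(1)·m(1) = 4/7 + 1/7·1/7 = 29/49
m(3) = F(3) + f(1)·m(2) + f(2)·m(1) = 5/7 + 1/7·29/49 + 3/7·1/7 = 295/343
m(4) = F(4) + f(1)·m(3) + f(2)·m(2) + f(3)·m(1) = 1 + 1/7·295/343 + 3/7·29/49 + 1/7·1/7 = 3354/2401
m(5) = F(5) + f(1)·m(4) + f(2)·m(3) + f(3)·m(2) + f(4)·m(1) = 1 + 1/7·3354/2401 + 3/7·295/343 + 1/7·29/49 + 2/7·1/7 = 28463/16807
m(6) = F(6) + f(1)·m(5) + f(2)·m(4) + f(3)·m(3) + f(4)·m(2) = 1 + 1/7·28463/16807 + 3/7·3354/2401 + 1/7·295/343 + 2/7·29/49 = 250895/117649
E[N_6] = m(6) = 250895/117649


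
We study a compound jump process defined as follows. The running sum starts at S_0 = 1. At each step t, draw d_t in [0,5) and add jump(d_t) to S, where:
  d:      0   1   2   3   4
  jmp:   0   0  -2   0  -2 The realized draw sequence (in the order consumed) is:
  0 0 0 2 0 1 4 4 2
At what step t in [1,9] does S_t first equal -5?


8

t=0: S=1, d=0, jump=0, S_1=1
t=1: S=1, d=0, jump=0, S_2=1
t=2: S=1, d=0, jump=0, S_3=1
t=3: S=1, d=2, jump=-2, S_4=-1
t=4: S=-1, d=0, jump=0, S_5=-1
t=5: S=-1, d=1, jump=0, S_6=-1
t=6: S=-1, d=4, jump=-2, S_7=-3
t=7: S=-3, d=4, jump=-2, S_8=-5
t=8: S=-5, d=2, jump=-2, S_9=-7


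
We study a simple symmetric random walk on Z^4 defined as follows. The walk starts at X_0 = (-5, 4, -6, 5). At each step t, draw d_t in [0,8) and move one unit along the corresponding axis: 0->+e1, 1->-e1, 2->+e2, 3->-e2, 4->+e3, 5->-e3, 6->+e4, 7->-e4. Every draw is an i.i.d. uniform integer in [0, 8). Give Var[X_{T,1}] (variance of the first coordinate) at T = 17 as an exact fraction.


17/4

Outcome values over d=0..7: [1, -1, 0, 0, 0, 0, 0, 0]
Σy = 0, Σy² = 2, M = 8
μ = 0/8 = 0,  σ² = 2/8 − (0)² = 1/4
Independent increments: Var[X_17] = 17·σ² = 17·(1/4) = 17/4


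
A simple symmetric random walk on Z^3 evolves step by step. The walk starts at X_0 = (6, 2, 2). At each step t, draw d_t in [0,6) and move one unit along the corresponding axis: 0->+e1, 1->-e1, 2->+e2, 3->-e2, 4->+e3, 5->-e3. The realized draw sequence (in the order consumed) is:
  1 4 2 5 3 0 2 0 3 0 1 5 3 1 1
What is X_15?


t=0: X=(6, 2, 2), d=1 → -e1, X_1=(5, 2, 2)
t=1: X=(5, 2, 2), d=4 → +e3, X_2=(5, 2, 3)
t=2: X=(5, 2, 3), d=2 → +e2, X_3=(5, 3, 3)
t=3: X=(5, 3, 3), d=5 → -e3, X_4=(5, 3, 2)
t=4: X=(5, 3, 2), d=3 → -e2, X_5=(5, 2, 2)
t=5: X=(5, 2, 2), d=0 → +e1, X_6=(6, 2, 2)
t=6: X=(6, 2, 2), d=2 → +e2, X_7=(6, 3, 2)
t=7: X=(6, 3, 2), d=0 → +e1, X_8=(7, 3, 2)
t=8: X=(7, 3, 2), d=3 → -e2, X_9=(7, 2, 2)
t=9: X=(7, 2, 2), d=0 → +e1, X_10=(8, 2, 2)
t=10: X=(8, 2, 2), d=1 → -e1, X_11=(7, 2, 2)
t=11: X=(7, 2, 2), d=5 → -e3, X_12=(7, 2, 1)
t=12: X=(7, 2, 1), d=3 → -e2, X_13=(7, 1, 1)
t=13: X=(7, 1, 1), d=1 → -e1, X_14=(6, 1, 1)
t=14: X=(6, 1, 1), d=1 → -e1, X_15=(5, 1, 1)

(5, 1, 1)


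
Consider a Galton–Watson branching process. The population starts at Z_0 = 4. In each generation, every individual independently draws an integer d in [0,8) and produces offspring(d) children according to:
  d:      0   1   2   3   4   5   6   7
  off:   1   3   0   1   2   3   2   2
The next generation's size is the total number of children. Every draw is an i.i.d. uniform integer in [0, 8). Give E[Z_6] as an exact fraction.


117649/1024

Outcome values over d=0..7: [1, 3, 0, 1, 2, 3, 2, 2]
Σy = 14, Σy² = 32, M = 8
μ = 14/8 = 7/4,  σ² = 32/8 − (7/4)² = 15/16
E[Z_0] = 4
E[Z_1] = 7/4·E[Z_0] = 7
E[Z_2] = 7/4·E[Z_1] = 49/4
E[Z_3] = 7/4·E[Z_2] = 343/16
E[Z_4] = 7/4·E[Z_3] = 2401/64
E[Z_5] = 7/4·E[Z_4] = 16807/256
E[Z_6] = 7/4·E[Z_5] = 117649/1024


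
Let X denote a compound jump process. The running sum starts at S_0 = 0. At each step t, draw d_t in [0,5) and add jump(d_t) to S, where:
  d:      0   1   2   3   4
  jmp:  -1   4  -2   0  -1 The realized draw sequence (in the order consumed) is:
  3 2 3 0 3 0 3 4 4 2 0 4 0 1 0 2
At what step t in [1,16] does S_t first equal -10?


t=0: S=0, d=3, jump=0, S_1=0
t=1: S=0, d=2, jump=-2, S_2=-2
t=2: S=-2, d=3, jump=0, S_3=-2
t=3: S=-2, d=0, jump=-1, S_4=-3
t=4: S=-3, d=3, jump=0, S_5=-3
t=5: S=-3, d=0, jump=-1, S_6=-4
t=6: S=-4, d=3, jump=0, S_7=-4
t=7: S=-4, d=4, jump=-1, S_8=-5
t=8: S=-5, d=4, jump=-1, S_9=-6
t=9: S=-6, d=2, jump=-2, S_10=-8
t=10: S=-8, d=0, jump=-1, S_11=-9
t=11: S=-9, d=4, jump=-1, S_12=-10
t=12: S=-10, d=0, jump=-1, S_13=-11
t=13: S=-11, d=1, jump=4, S_14=-7
t=14: S=-7, d=0, jump=-1, S_15=-8
t=15: S=-8, d=2, jump=-2, S_16=-10

12


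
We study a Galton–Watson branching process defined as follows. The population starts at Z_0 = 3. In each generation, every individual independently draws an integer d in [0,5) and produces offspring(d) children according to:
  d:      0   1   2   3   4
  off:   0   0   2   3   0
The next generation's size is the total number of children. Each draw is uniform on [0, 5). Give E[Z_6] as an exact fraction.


Outcome values over d=0..4: [0, 0, 2, 3, 0]
Σy = 5, Σy² = 13, M = 5
μ = 5/5 = 1,  σ² = 13/5 − (1)² = 8/5
E[Z_0] = 3
E[Z_1] = 1·E[Z_0] = 3
E[Z_2] = 1·E[Z_1] = 3
E[Z_3] = 1·E[Z_2] = 3
E[Z_4] = 1·E[Z_3] = 3
E[Z_5] = 1·E[Z_4] = 3
E[Z_6] = 1·E[Z_5] = 3

3


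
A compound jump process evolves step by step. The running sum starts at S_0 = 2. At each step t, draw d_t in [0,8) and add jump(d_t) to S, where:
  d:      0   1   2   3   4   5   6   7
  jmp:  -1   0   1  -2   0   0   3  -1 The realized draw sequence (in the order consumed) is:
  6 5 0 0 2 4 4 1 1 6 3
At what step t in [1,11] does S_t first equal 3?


4

t=0: S=2, d=6, jump=3, S_1=5
t=1: S=5, d=5, jump=0, S_2=5
t=2: S=5, d=0, jump=-1, S_3=4
t=3: S=4, d=0, jump=-1, S_4=3
t=4: S=3, d=2, jump=1, S_5=4
t=5: S=4, d=4, jump=0, S_6=4
t=6: S=4, d=4, jump=0, S_7=4
t=7: S=4, d=1, jump=0, S_8=4
t=8: S=4, d=1, jump=0, S_9=4
t=9: S=4, d=6, jump=3, S_10=7
t=10: S=7, d=3, jump=-2, S_11=5


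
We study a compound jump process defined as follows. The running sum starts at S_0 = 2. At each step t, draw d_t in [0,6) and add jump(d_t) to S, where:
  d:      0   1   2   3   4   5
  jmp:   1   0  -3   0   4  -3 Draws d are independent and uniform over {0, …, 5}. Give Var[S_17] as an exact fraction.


Outcome values over d=0..5: [1, 0, -3, 0, 4, -3]
Σy = -1, Σy² = 35, M = 6
μ = -1/6 = -1/6,  σ² = 35/6 − (-1/6)² = 209/36
Independent increments: Var[S_17] = 17·σ² = 17·(209/36) = 3553/36

3553/36


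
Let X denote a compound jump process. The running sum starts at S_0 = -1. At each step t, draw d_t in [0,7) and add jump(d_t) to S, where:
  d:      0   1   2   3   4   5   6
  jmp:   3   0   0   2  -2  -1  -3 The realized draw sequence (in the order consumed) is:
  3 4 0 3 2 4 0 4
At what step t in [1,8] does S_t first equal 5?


7

t=0: S=-1, d=3, jump=2, S_1=1
t=1: S=1, d=4, jump=-2, S_2=-1
t=2: S=-1, d=0, jump=3, S_3=2
t=3: S=2, d=3, jump=2, S_4=4
t=4: S=4, d=2, jump=0, S_5=4
t=5: S=4, d=4, jump=-2, S_6=2
t=6: S=2, d=0, jump=3, S_7=5
t=7: S=5, d=4, jump=-2, S_8=3


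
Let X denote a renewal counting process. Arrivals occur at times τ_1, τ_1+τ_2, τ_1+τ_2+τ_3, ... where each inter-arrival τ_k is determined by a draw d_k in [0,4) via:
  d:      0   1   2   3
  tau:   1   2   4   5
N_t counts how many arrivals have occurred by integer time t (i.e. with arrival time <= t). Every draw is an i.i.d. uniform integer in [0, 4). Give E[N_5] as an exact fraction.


1541/1024

Inter-arrival values over d=0..3: [1, 2, 4, 5]
Each d has probability 1/4, so the pmf of τ is: f(1) = 1/4, f(2) = 1/4, f(4) = 1/4, f(5) = 1/4
Renewal equation for m(n) = E[N_n]: condition on τ_1 = k (if k <= n, one arrival plus a fresh copy on the remaining n−k steps): m(n) = F(n) + Σ_{k<=n} f(k)·m(n−k), where F(n) = P(τ <= n) and m(0) = 0
m(1) = F(1) = 1/4
m(2) = F(2) + f(1)·m(1) = 1/2 + 1/4·1/4 = 9/16
m(3) = F(3) + f(1)·m(2) + f(2)·m(1) = 1/2 + 1/4·9/16 + 1/4·1/4 = 45/64
m(4) = F(4) + f(1)·m(3) + f(2)·m(2) = 3/4 + 1/4·45/64 + 1/4·9/16 = 273/256
m(5) = F(5) + f(1)·m(4) + f(2)·m(3) + f(4)·m(1) = 1 + 1/4·273/256 + 1/4·45/64 + 1/4·1/4 = 1541/1024
E[N_5] = m(5) = 1541/1024


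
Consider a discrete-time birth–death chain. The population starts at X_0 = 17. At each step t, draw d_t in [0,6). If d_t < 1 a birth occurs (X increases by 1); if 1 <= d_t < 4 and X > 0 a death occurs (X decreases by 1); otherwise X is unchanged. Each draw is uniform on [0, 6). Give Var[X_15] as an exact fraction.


X can drop by at most 1 per step and X_0 = 17 > T = 15, so X_t >= 17 − t >= 2 > 0 for every t <= 15: the floor at 0 (the 'and X > 0' condition) never binds. Hence X_15 = X_0 + Σ_{t<15} Y_t with i.i.d. increments Y_t = y(d_t) ∈ {+1, −1, 0}.
Outcome values over d=0..5: [1, -1, -1, -1, 0, 0]
Σy = -2, Σy² = 4, M = 6
μ = -2/6 = -1/3,  σ² = 4/6 − (-1/3)² = 5/9
Independent increments: Var[X_15] = 15·σ² = 15·(5/9) = 25/3

25/3


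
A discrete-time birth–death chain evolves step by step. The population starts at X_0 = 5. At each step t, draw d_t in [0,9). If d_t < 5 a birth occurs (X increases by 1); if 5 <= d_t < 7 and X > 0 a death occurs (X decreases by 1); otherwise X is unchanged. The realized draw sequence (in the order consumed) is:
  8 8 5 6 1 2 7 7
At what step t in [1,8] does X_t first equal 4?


3

t=0: X=5, d=8 → hold, X_1=5
t=1: X=5, d=8 → hold, X_2=5
t=2: X=5, d=5 → death, X_3=4
t=3: X=4, d=6 → death, X_4=3
t=4: X=3, d=1 → birth, X_5=4
t=5: X=4, d=2 → birth, X_6=5
t=6: X=5, d=7 → hold, X_7=5
t=7: X=5, d=7 → hold, X_8=5


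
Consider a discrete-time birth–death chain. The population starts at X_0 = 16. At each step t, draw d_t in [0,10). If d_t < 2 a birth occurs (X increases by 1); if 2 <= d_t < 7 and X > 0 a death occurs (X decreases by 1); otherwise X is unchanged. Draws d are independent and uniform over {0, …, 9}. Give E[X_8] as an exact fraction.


68/5

X can drop by at most 1 per step and X_0 = 16 > T = 8, so X_t >= 16 − t >= 8 > 0 for every t <= 8: the floor at 0 (the 'and X > 0' condition) never binds. Hence X_8 = X_0 + Σ_{t<8} Y_t with i.i.d. increments Y_t = y(d_t) ∈ {+1, −1, 0}.
Outcome values over d=0..9: [1, 1, -1, -1, -1, -1, -1, 0, 0, 0]
Σy = -3, Σy² = 7, M = 10
μ = -3/10 = -3/10,  σ² = 7/10 − (-3/10)² = 61/100
E[X_8] = 16 + 8·(-3/10) = 68/5


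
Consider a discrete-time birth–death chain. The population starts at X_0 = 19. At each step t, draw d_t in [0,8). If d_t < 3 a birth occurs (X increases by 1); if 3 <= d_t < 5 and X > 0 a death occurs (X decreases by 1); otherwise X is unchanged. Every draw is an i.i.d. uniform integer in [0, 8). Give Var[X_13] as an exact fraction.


507/64

X can drop by at most 1 per step and X_0 = 19 > T = 13, so X_t >= 19 − t >= 6 > 0 for every t <= 13: the floor at 0 (the 'and X > 0' condition) never binds. Hence X_13 = X_0 + Σ_{t<13} Y_t with i.i.d. increments Y_t = y(d_t) ∈ {+1, −1, 0}.
Outcome values over d=0..7: [1, 1, 1, -1, -1, 0, 0, 0]
Σy = 1, Σy² = 5, M = 8
μ = 1/8 = 1/8,  σ² = 5/8 − (1/8)² = 39/64
Independent increments: Var[X_13] = 13·σ² = 13·(39/64) = 507/64


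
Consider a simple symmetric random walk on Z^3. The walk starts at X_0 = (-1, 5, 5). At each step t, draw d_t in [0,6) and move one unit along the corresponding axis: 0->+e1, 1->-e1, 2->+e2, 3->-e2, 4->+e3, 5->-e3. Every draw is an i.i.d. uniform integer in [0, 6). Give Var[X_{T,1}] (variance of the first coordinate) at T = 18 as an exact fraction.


6

Outcome values over d=0..5: [1, -1, 0, 0, 0, 0]
Σy = 0, Σy² = 2, M = 6
μ = 0/6 = 0,  σ² = 2/6 − (0)² = 1/3
Independent increments: Var[X_18] = 18·σ² = 18·(1/3) = 6


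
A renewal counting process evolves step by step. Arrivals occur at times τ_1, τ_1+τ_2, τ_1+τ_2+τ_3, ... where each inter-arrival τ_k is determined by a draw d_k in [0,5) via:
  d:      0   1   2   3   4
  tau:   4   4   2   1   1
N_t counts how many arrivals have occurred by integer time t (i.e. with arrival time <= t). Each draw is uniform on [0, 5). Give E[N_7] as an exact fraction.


Inter-arrival values over d=0..4: [4, 4, 2, 1, 1]
Each d has probability 1/5, so the pmf of τ is: f(1) = 2/5, f(2) = 1/5, f(4) = 2/5
Renewal equation for m(n) = E[N_n]: condition on τ_1 = k (if k <= n, one arrival plus a fresh copy on the remaining n−k steps): m(n) = F(n) + Σ_{k<=n} f(k)·m(n−k), where F(n) = P(τ <= n) and m(0) = 0
m(1) = F(1) = 2/5
m(2) = F(2) + f(1)·m(1) = 3/5 + 2/5·2/5 = 19/25
m(3) = F(3) + f(1)·m(2) + f(2)·m(1) = 3/5 + 2/5·19/25 + 1/5·2/5 = 123/125
m(4) = F(4) + f(1)·m(3) + f(2)·m(2) = 1 + 2/5·123/125 + 1/5·19/25 = 966/625
m(5) = F(5) + f(1)·m(4) + f(2)·m(3) + f(4)·m(1) = 1 + 2/5·966/625 + 1/5·123/125 + 2/5·2/5 = 6172/3125
m(6) = F(6) + f(1)·m(5) + f(2)·m(4) + f(4)·m(2) = 1 + 2/5·6172/3125 + 1/5·966/625 + 2/5·19/25 = 37549/15625
m(7) = F(7) + f(1)·m(6) + f(2)·m(5) + f(4)·m(3) = 1 + 2/5·37549/15625 + 1/5·6172/3125 + 2/5·123/125 = 214833/78125
E[N_7] = m(7) = 214833/78125

214833/78125


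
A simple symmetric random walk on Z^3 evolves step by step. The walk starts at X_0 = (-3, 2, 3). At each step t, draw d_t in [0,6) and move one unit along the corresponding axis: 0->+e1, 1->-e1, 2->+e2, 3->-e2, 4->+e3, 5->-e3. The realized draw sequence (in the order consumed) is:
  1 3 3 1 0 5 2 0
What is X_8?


(-3, 1, 2)

t=0: X=(-3, 2, 3), d=1 → -e1, X_1=(-4, 2, 3)
t=1: X=(-4, 2, 3), d=3 → -e2, X_2=(-4, 1, 3)
t=2: X=(-4, 1, 3), d=3 → -e2, X_3=(-4, 0, 3)
t=3: X=(-4, 0, 3), d=1 → -e1, X_4=(-5, 0, 3)
t=4: X=(-5, 0, 3), d=0 → +e1, X_5=(-4, 0, 3)
t=5: X=(-4, 0, 3), d=5 → -e3, X_6=(-4, 0, 2)
t=6: X=(-4, 0, 2), d=2 → +e2, X_7=(-4, 1, 2)
t=7: X=(-4, 1, 2), d=0 → +e1, X_8=(-3, 1, 2)


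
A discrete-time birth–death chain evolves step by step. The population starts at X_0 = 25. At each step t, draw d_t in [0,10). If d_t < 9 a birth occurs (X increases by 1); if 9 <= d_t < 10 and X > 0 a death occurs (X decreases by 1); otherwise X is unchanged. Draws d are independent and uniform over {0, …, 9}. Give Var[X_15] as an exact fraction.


X can drop by at most 1 per step and X_0 = 25 > T = 15, so X_t >= 25 − t >= 10 > 0 for every t <= 15: the floor at 0 (the 'and X > 0' condition) never binds. Hence X_15 = X_0 + Σ_{t<15} Y_t with i.i.d. increments Y_t = y(d_t) ∈ {+1, −1, 0}.
Outcome values over d=0..9: [1, 1, 1, 1, 1, 1, 1, 1, 1, -1]
Σy = 8, Σy² = 10, M = 10
μ = 8/10 = 4/5,  σ² = 10/10 − (4/5)² = 9/25
Independent increments: Var[X_15] = 15·σ² = 15·(9/25) = 27/5

27/5


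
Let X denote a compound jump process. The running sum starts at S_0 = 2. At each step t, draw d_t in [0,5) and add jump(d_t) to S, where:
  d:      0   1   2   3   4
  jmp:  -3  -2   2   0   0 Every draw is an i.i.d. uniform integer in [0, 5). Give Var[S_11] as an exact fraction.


836/25

Outcome values over d=0..4: [-3, -2, 2, 0, 0]
Σy = -3, Σy² = 17, M = 5
μ = -3/5 = -3/5,  σ² = 17/5 − (-3/5)² = 76/25
Independent increments: Var[S_11] = 11·σ² = 11·(76/25) = 836/25


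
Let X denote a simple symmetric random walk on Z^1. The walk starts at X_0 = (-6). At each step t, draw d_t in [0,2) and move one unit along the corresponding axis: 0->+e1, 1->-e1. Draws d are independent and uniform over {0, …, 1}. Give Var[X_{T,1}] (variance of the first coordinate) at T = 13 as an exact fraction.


13

Outcome values over d=0..1: [1, -1]
Σy = 0, Σy² = 2, M = 2
μ = 0/2 = 0,  σ² = 2/2 − (0)² = 1
Independent increments: Var[X_13] = 13·σ² = 13·(1) = 13


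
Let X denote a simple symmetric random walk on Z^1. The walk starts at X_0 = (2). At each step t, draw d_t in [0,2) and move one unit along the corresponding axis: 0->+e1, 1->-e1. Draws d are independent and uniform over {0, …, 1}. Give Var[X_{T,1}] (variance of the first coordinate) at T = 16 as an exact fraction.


Outcome values over d=0..1: [1, -1]
Σy = 0, Σy² = 2, M = 2
μ = 0/2 = 0,  σ² = 2/2 − (0)² = 1
Independent increments: Var[X_16] = 16·σ² = 16·(1) = 16

16


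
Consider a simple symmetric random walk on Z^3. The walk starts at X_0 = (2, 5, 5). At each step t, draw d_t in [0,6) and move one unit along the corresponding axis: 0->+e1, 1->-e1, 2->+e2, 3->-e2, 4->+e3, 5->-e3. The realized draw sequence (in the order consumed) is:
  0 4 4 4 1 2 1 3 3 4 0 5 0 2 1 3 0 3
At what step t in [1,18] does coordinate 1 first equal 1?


t=0: X=(2, 5, 5), d=0 → +e1, X_1=(3, 5, 5)
t=1: X=(3, 5, 5), d=4 → +e3, X_2=(3, 5, 6)
t=2: X=(3, 5, 6), d=4 → +e3, X_3=(3, 5, 7)
t=3: X=(3, 5, 7), d=4 → +e3, X_4=(3, 5, 8)
t=4: X=(3, 5, 8), d=1 → -e1, X_5=(2, 5, 8)
t=5: X=(2, 5, 8), d=2 → +e2, X_6=(2, 6, 8)
t=6: X=(2, 6, 8), d=1 → -e1, X_7=(1, 6, 8)
t=7: X=(1, 6, 8), d=3 → -e2, X_8=(1, 5, 8)
t=8: X=(1, 5, 8), d=3 → -e2, X_9=(1, 4, 8)
t=9: X=(1, 4, 8), d=4 → +e3, X_10=(1, 4, 9)
t=10: X=(1, 4, 9), d=0 → +e1, X_11=(2, 4, 9)
t=11: X=(2, 4, 9), d=5 → -e3, X_12=(2, 4, 8)
t=12: X=(2, 4, 8), d=0 → +e1, X_13=(3, 4, 8)
t=13: X=(3, 4, 8), d=2 → +e2, X_14=(3, 5, 8)
t=14: X=(3, 5, 8), d=1 → -e1, X_15=(2, 5, 8)
t=15: X=(2, 5, 8), d=3 → -e2, X_16=(2, 4, 8)
t=16: X=(2, 4, 8), d=0 → +e1, X_17=(3, 4, 8)
t=17: X=(3, 4, 8), d=3 → -e2, X_18=(3, 3, 8)

7


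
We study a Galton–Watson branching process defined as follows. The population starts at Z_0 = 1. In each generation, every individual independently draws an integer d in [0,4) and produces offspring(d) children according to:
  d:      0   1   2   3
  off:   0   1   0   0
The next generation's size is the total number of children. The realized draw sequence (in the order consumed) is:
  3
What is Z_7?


gen 0: Z_0=1, draws=[3], offspring=[0], Z_1=0
gen 1: Z_1=0, draws=[], offspring=[], Z_2=0
gen 2: Z_2=0, draws=[], offspring=[], Z_3=0
gen 3: Z_3=0, draws=[], offspring=[], Z_4=0
gen 4: Z_4=0, draws=[], offspring=[], Z_5=0
gen 5: Z_5=0, draws=[], offspring=[], Z_6=0
gen 6: Z_6=0, draws=[], offspring=[], Z_7=0

0


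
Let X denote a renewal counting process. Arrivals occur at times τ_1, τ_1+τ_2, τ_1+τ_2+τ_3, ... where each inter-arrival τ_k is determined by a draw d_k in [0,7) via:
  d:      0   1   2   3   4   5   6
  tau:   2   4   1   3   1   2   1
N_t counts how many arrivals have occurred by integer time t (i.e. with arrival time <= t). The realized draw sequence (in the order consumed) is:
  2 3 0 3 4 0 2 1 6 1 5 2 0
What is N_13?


7

draw d_1=2: τ_1=1, arrival time A_1=1
draw d_2=3: τ_2=3, arrival time A_2=4
draw d_3=0: τ_3=2, arrival time A_3=6
draw d_4=3: τ_4=3, arrival time A_4=9
draw d_5=4: τ_5=1, arrival time A_5=10
draw d_6=0: τ_6=2, arrival time A_6=12
draw d_7=2: τ_7=1, arrival time A_7=13
draw d_8=1: τ_8=4, arrival time A_8=17
draw d_9=6: τ_9=1, arrival time A_9=18
draw d_10=1: τ_10=4, arrival time A_10=22
draw d_11=5: τ_11=2, arrival time A_11=24
draw d_12=2: τ_12=1, arrival time A_12=25
draw d_13=0: τ_13=2, arrival time A_13=27
N_t over t=0..13: 0:0 1:1 2:1 3:1 4:2 5:2 6:3 7:3 8:3 9:4 10:5 11:5 12:6 13:7


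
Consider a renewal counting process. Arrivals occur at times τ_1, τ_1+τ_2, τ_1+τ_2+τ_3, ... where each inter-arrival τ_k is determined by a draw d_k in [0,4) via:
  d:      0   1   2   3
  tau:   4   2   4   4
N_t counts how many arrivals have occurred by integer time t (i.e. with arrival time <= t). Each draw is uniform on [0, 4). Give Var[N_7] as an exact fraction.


Inter-arrival values over d=0..3: [4, 2, 4, 4]
Each d has probability 1/4, so the pmf of τ is: f(2) = 1/4, f(4) = 3/4
Let p_n(j) = P(N_n = j), with p_0 = [1]. Condition on τ_1: p_n(0) = P(τ > n), and for j >= 1, p_n(j) = Σ_{k<=n} f(k)·p_{n−k}(j−1)
p_1 = [1]  (j = 0)
p_2 = [3/4, 1/4]  (j = 0..1)
p_3 = [3/4, 1/4]  (j = 0..1)
p_4 = [0, 15/16, 1/16]  (j = 0..2)
p_5 = [0, 15/16, 1/16]  (j = 0..2)
p_6 = [0, 9/16, 27/64, 1/64]  (j = 0..3)
p_7 = [0, 9/16, 27/64, 1/64]  (j = 0..3)
E[N_7] = Σ j·p_7(j) = 93/64;  E[N_7²] = Σ j²·p_7(j) = 153/64
Var[N_7] = 153/64 − (93/64)² = 1143/4096

1143/4096


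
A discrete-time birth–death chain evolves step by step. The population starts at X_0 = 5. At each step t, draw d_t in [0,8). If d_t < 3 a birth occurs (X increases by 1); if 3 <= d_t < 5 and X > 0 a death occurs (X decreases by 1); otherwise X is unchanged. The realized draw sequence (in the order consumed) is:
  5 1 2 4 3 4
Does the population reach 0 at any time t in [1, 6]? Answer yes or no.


no

t=0: X=5, d=5 → hold, X_1=5
t=1: X=5, d=1 → birth, X_2=6
t=2: X=6, d=2 → birth, X_3=7
t=3: X=7, d=4 → death, X_4=6
t=4: X=6, d=3 → death, X_5=5
t=5: X=5, d=4 → death, X_6=4


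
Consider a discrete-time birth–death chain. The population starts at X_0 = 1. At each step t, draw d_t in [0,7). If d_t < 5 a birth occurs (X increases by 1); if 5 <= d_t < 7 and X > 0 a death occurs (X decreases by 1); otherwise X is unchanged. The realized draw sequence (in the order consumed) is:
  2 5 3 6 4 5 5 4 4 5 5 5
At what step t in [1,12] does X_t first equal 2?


t=0: X=1, d=2 → birth, X_1=2
t=1: X=2, d=5 → death, X_2=1
t=2: X=1, d=3 → birth, X_3=2
t=3: X=2, d=6 → death, X_4=1
t=4: X=1, d=4 → birth, X_5=2
t=5: X=2, d=5 → death, X_6=1
t=6: X=1, d=5 → death, X_7=0
t=7: X=0, d=4 → birth, X_8=1
t=8: X=1, d=4 → birth, X_9=2
t=9: X=2, d=5 → death, X_10=1
t=10: X=1, d=5 → death, X_11=0
t=11: X=0, d=5 → hold, X_12=0

1


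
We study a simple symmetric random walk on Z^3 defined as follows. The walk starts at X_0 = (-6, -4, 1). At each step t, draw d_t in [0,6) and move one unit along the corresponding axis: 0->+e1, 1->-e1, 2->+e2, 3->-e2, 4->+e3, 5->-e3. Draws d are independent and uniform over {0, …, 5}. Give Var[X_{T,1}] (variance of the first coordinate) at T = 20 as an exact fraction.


20/3

Outcome values over d=0..5: [1, -1, 0, 0, 0, 0]
Σy = 0, Σy² = 2, M = 6
μ = 0/6 = 0,  σ² = 2/6 − (0)² = 1/3
Independent increments: Var[X_20] = 20·σ² = 20·(1/3) = 20/3


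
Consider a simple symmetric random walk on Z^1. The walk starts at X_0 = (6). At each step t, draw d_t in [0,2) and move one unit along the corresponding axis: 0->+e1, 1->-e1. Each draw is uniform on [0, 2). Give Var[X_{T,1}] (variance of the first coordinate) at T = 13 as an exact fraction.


Outcome values over d=0..1: [1, -1]
Σy = 0, Σy² = 2, M = 2
μ = 0/2 = 0,  σ² = 2/2 − (0)² = 1
Independent increments: Var[X_13] = 13·σ² = 13·(1) = 13

13


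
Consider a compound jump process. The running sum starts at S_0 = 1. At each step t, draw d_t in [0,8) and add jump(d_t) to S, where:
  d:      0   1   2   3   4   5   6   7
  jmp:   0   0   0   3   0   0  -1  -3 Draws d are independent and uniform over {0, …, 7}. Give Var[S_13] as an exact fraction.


Outcome values over d=0..7: [0, 0, 0, 3, 0, 0, -1, -3]
Σy = -1, Σy² = 19, M = 8
μ = -1/8 = -1/8,  σ² = 19/8 − (-1/8)² = 151/64
Independent increments: Var[S_13] = 13·σ² = 13·(151/64) = 1963/64

1963/64


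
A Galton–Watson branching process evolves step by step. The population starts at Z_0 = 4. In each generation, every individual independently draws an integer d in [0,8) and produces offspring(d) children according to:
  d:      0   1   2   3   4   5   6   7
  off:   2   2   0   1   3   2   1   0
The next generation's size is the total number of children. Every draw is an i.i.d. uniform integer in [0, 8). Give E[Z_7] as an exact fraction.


Outcome values over d=0..7: [2, 2, 0, 1, 3, 2, 1, 0]
Σy = 11, Σy² = 23, M = 8
μ = 11/8 = 11/8,  σ² = 23/8 − (11/8)² = 63/64
E[Z_0] = 4
E[Z_1] = 11/8·E[Z_0] = 11/2
E[Z_2] = 11/8·E[Z_1] = 121/16
E[Z_3] = 11/8·E[Z_2] = 1331/128
E[Z_4] = 11/8·E[Z_3] = 14641/1024
E[Z_5] = 11/8·E[Z_4] = 161051/8192
E[Z_6] = 11/8·E[Z_5] = 1771561/65536
E[Z_7] = 11/8·E[Z_6] = 19487171/524288

19487171/524288


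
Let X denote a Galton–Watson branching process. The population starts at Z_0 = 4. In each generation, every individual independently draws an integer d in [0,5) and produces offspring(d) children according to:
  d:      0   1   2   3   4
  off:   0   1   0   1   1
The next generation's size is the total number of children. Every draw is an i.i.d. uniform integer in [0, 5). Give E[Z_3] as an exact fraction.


108/125

Outcome values over d=0..4: [0, 1, 0, 1, 1]
Σy = 3, Σy² = 3, M = 5
μ = 3/5 = 3/5,  σ² = 3/5 − (3/5)² = 6/25
E[Z_0] = 4
E[Z_1] = 3/5·E[Z_0] = 12/5
E[Z_2] = 3/5·E[Z_1] = 36/25
E[Z_3] = 3/5·E[Z_2] = 108/125


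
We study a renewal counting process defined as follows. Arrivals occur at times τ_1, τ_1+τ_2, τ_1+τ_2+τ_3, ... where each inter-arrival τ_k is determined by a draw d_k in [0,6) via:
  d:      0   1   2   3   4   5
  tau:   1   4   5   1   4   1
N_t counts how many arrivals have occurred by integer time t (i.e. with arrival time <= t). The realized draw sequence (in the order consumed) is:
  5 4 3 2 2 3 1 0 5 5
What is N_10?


draw d_1=5: τ_1=1, arrival time A_1=1
draw d_2=4: τ_2=4, arrival time A_2=5
draw d_3=3: τ_3=1, arrival time A_3=6
draw d_4=2: τ_4=5, arrival time A_4=11
draw d_5=2: τ_5=5, arrival time A_5=16
draw d_6=3: τ_6=1, arrival time A_6=17
draw d_7=1: τ_7=4, arrival time A_7=21
draw d_8=0: τ_8=1, arrival time A_8=22
draw d_9=5: τ_9=1, arrival time A_9=23
draw d_10=5: τ_10=1, arrival time A_10=24
N_t over t=0..10: 0:0 1:1 2:1 3:1 4:1 5:2 6:3 7:3 8:3 9:3 10:3

3


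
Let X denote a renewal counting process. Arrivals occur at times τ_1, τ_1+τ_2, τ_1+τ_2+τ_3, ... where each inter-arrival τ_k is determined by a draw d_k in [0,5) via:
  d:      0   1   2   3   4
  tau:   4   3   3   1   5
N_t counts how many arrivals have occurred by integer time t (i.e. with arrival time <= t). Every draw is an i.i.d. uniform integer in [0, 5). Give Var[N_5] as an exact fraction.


Inter-arrival values over d=0..4: [4, 3, 3, 1, 5]
Each d has probability 1/5, so the pmf of τ is: f(1) = 1/5, f(3) = 2/5, f(4) = 1/5, f(5) = 1/5
Let p_n(j) = P(N_n = j), with p_0 = [1]. Condition on τ_1: p_n(0) = P(τ > n), and for j >= 1, p_n(j) = Σ_{k<=n} f(k)·p_{n−k}(j−1)
p_1 = [4/5, 1/5]  (j = 0..1)
p_2 = [4/5, 4/25, 1/25]  (j = 0..2)
p_3 = [2/5, 14/25, 4/125, 1/125]  (j = 0..3)
p_4 = [1/5, 3/5, 24/125, 4/625, 1/625]  (j = 0..4)
p_5 = [0, 18/25, 28/125, 34/625, 4/3125, 1/3125]  (j = 0..5)
E[N_5] = Σ j·p_5(j) = 4181/3125;  E[N_5²] = Σ j²·p_5(j) = 6669/3125
Var[N_5] = 6669/3125 − (4181/3125)² = 3359864/9765625

3359864/9765625


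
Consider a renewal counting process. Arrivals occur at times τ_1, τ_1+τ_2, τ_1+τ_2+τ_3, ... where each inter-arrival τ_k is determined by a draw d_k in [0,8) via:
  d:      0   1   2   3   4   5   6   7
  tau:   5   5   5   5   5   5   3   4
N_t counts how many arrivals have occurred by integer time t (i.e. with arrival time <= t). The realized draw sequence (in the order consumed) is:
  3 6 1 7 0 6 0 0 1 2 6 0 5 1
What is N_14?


3

draw d_1=3: τ_1=5, arrival time A_1=5
draw d_2=6: τ_2=3, arrival time A_2=8
draw d_3=1: τ_3=5, arrival time A_3=13
draw d_4=7: τ_4=4, arrival time A_4=17
draw d_5=0: τ_5=5, arrival time A_5=22
draw d_6=6: τ_6=3, arrival time A_6=25
draw d_7=0: τ_7=5, arrival time A_7=30
draw d_8=0: τ_8=5, arrival time A_8=35
draw d_9=1: τ_9=5, arrival time A_9=40
draw d_10=2: τ_10=5, arrival time A_10=45
draw d_11=6: τ_11=3, arrival time A_11=48
draw d_12=0: τ_12=5, arrival time A_12=53
draw d_13=5: τ_13=5, arrival time A_13=58
draw d_14=1: τ_14=5, arrival time A_14=63
N_t over t=0..14: 0:0 1:0 2:0 3:0 4:0 5:1 6:1 7:1 8:2 9:2 10:2 11:2 12:2 13:3 14:3


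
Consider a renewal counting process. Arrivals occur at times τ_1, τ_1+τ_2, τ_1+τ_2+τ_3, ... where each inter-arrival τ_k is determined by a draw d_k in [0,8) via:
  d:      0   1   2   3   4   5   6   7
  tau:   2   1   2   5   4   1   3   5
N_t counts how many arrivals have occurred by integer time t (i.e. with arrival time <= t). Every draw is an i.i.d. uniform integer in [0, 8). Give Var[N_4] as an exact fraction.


Inter-arrival values over d=0..7: [2, 1, 2, 5, 4, 1, 3, 5]
Each d has probability 1/8, so the pmf of τ is: f(1) = 1/4, f(2) = 1/4, f(3) = 1/8, f(4) = 1/8, f(5) = 1/4
Let p_n(j) = P(N_n = j), with p_0 = [1]. Condition on τ_1: p_n(0) = P(τ > n), and for j >= 1, p_n(j) = Σ_{k<=n} f(k)·p_{n−k}(j−1)
p_1 = [3/4, 1/4]  (j = 0..1)
p_2 = [1/2, 7/16, 1/16]  (j = 0..2)
p_3 = [3/8, 7/16, 11/64, 1/64]  (j = 0..3)
p_4 = [1/4, 7/16, 1/4, 15/256, 1/256]  (j = 0..4)
E[N_4] = Σ j·p_4(j) = 289/256;  E[N_4²] = Σ j²·p_4(j) = 519/256
Var[N_4] = 519/256 − (289/256)² = 49343/65536

49343/65536


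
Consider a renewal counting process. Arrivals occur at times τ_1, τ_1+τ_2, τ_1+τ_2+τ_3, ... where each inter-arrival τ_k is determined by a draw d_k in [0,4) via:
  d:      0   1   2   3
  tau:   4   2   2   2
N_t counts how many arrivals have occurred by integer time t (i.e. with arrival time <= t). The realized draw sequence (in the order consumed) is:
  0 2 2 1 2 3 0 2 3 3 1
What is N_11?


draw d_1=0: τ_1=4, arrival time A_1=4
draw d_2=2: τ_2=2, arrival time A_2=6
draw d_3=2: τ_3=2, arrival time A_3=8
draw d_4=1: τ_4=2, arrival time A_4=10
draw d_5=2: τ_5=2, arrival time A_5=12
draw d_6=3: τ_6=2, arrival time A_6=14
draw d_7=0: τ_7=4, arrival time A_7=18
draw d_8=2: τ_8=2, arrival time A_8=20
draw d_9=3: τ_9=2, arrival time A_9=22
draw d_10=3: τ_10=2, arrival time A_10=24
draw d_11=1: τ_11=2, arrival time A_11=26
N_t over t=0..11: 0:0 1:0 2:0 3:0 4:1 5:1 6:2 7:2 8:3 9:3 10:4 11:4

4


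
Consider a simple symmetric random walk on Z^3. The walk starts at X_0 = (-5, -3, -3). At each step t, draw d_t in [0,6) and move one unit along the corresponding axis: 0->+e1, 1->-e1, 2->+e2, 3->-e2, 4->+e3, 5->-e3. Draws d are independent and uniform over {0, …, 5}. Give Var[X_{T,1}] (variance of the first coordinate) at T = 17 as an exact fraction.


17/3

Outcome values over d=0..5: [1, -1, 0, 0, 0, 0]
Σy = 0, Σy² = 2, M = 6
μ = 0/6 = 0,  σ² = 2/6 − (0)² = 1/3
Independent increments: Var[X_17] = 17·σ² = 17·(1/3) = 17/3


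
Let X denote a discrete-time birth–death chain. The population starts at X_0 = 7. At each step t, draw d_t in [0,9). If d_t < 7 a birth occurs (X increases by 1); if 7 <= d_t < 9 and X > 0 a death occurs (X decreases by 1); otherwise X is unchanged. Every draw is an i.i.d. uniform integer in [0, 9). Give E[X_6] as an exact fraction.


31/3

X can drop by at most 1 per step and X_0 = 7 > T = 6, so X_t >= 7 − t >= 1 > 0 for every t <= 6: the floor at 0 (the 'and X > 0' condition) never binds. Hence X_6 = X_0 + Σ_{t<6} Y_t with i.i.d. increments Y_t = y(d_t) ∈ {+1, −1, 0}.
Outcome values over d=0..8: [1, 1, 1, 1, 1, 1, 1, -1, -1]
Σy = 5, Σy² = 9, M = 9
μ = 5/9 = 5/9,  σ² = 9/9 − (5/9)² = 56/81
E[X_6] = 7 + 6·(5/9) = 31/3


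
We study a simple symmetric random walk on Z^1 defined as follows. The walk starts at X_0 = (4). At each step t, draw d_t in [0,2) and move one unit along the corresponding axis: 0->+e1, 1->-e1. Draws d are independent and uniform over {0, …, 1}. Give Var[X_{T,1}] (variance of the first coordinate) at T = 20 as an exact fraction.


20

Outcome values over d=0..1: [1, -1]
Σy = 0, Σy² = 2, M = 2
μ = 0/2 = 0,  σ² = 2/2 − (0)² = 1
Independent increments: Var[X_20] = 20·σ² = 20·(1) = 20


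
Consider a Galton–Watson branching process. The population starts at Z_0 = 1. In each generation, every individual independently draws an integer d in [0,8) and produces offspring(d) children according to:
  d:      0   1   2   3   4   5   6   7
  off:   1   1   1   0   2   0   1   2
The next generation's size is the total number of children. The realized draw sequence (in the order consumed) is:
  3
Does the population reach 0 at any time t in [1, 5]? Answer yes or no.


yes

gen 0: Z_0=1, draws=[3], offspring=[0], Z_1=0
gen 1: Z_1=0, draws=[], offspring=[], Z_2=0
gen 2: Z_2=0, draws=[], offspring=[], Z_3=0
gen 3: Z_3=0, draws=[], offspring=[], Z_4=0
gen 4: Z_4=0, draws=[], offspring=[], Z_5=0


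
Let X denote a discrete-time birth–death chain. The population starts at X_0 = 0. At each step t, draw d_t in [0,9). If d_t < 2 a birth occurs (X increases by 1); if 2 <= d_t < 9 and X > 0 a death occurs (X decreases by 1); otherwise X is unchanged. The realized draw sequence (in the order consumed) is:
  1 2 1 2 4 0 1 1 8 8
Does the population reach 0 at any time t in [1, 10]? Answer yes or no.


yes

t=0: X=0, d=1 → birth, X_1=1
t=1: X=1, d=2 → death, X_2=0
t=2: X=0, d=1 → birth, X_3=1
t=3: X=1, d=2 → death, X_4=0
t=4: X=0, d=4 → hold, X_5=0
t=5: X=0, d=0 → birth, X_6=1
t=6: X=1, d=1 → birth, X_7=2
t=7: X=2, d=1 → birth, X_8=3
t=8: X=3, d=8 → death, X_9=2
t=9: X=2, d=8 → death, X_10=1


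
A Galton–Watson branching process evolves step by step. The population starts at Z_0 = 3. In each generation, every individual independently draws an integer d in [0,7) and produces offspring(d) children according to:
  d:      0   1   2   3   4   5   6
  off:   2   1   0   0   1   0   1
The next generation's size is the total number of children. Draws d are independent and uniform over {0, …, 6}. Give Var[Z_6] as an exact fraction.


Outcome values over d=0..6: [2, 1, 0, 0, 1, 0, 1]
Σy = 5, Σy² = 7, M = 7
μ = 5/7 = 5/7,  σ² = 7/7 − (5/7)² = 24/49
V_0 = 0, E_0 = 3
V_1 = 24/49·E_0 + (5/7)²·V_0 = 72/49;  E_1 = 15/7
V_2 = 24/49·E_1 + (5/7)²·V_1 = 4320/2401;  E_2 = 75/49
V_3 = 24/49·E_2 + (5/7)²·V_2 = 196200/117649;  E_3 = 375/343
V_4 = 24/49·E_3 + (5/7)²·V_3 = 7992000/5764801;  E_4 = 1875/2401
V_5 = 24/49·E_4 + (5/7)²·V_4 = 307845000/282475249;  E_5 = 9375/16807
V_6 = 24/49·E_5 + (5/7)²·V_5 = 11477700000/13841287201;  E_6 = 46875/117649

11477700000/13841287201


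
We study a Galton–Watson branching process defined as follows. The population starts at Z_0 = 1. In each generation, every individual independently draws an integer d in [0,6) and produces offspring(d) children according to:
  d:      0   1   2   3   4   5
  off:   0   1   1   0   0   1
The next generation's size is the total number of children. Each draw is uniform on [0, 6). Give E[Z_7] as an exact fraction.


1/128

Outcome values over d=0..5: [0, 1, 1, 0, 0, 1]
Σy = 3, Σy² = 3, M = 6
μ = 3/6 = 1/2,  σ² = 3/6 − (1/2)² = 1/4
E[Z_0] = 1
E[Z_1] = 1/2·E[Z_0] = 1/2
E[Z_2] = 1/2·E[Z_1] = 1/4
E[Z_3] = 1/2·E[Z_2] = 1/8
E[Z_4] = 1/2·E[Z_3] = 1/16
E[Z_5] = 1/2·E[Z_4] = 1/32
E[Z_6] = 1/2·E[Z_5] = 1/64
E[Z_7] = 1/2·E[Z_6] = 1/128


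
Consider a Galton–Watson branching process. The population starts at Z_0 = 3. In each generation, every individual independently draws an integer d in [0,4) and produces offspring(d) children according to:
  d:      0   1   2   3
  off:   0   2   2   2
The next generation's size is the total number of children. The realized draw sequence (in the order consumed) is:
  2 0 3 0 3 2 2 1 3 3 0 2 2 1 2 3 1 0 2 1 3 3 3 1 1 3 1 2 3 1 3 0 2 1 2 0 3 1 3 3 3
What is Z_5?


gen 0: Z_0=3, draws=[2, 0, 3], offspring=[2, 0, 2], Z_1=4
gen 1: Z_1=4, draws=[0, 3, 2, 2], offspring=[0, 2, 2, 2], Z_2=6
gen 2: Z_2=6, draws=[1, 3, 3, 0, 2, 2], offspring=[2, 2, 2, 0, 2, 2], Z_3=10
gen 3: Z_3=10, draws=[1, 2, 3, 1, 0, 2, 1, 3, 3, 3], offspring=[2, 2, 2, 2, 0, 2, 2, 2, 2, 2], Z_4=18
gen 4: Z_4=18, draws=[1, 1, 3, 1, 2, 3, 1, 3, 0, 2, 1, 2, 0, 3, 1, 3, 3, 3], offspring=[2, 2, 2, 2, 2, 2, 2, 2, 0, 2, 2, 2, 0, 2, 2, 2, 2, 2], Z_5=32

32


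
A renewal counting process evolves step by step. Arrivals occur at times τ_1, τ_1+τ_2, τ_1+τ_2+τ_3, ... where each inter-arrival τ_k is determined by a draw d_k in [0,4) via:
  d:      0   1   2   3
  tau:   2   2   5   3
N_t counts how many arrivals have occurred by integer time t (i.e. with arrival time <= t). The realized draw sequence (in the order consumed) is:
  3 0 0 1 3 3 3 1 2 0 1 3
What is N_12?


draw d_1=3: τ_1=3, arrival time A_1=3
draw d_2=0: τ_2=2, arrival time A_2=5
draw d_3=0: τ_3=2, arrival time A_3=7
draw d_4=1: τ_4=2, arrival time A_4=9
draw d_5=3: τ_5=3, arrival time A_5=12
draw d_6=3: τ_6=3, arrival time A_6=15
draw d_7=3: τ_7=3, arrival time A_7=18
draw d_8=1: τ_8=2, arrival time A_8=20
draw d_9=2: τ_9=5, arrival time A_9=25
draw d_10=0: τ_10=2, arrival time A_10=27
draw d_11=1: τ_11=2, arrival time A_11=29
draw d_12=3: τ_12=3, arrival time A_12=32
N_t over t=0..12: 0:0 1:0 2:0 3:1 4:1 5:2 6:2 7:3 8:3 9:4 10:4 11:4 12:5

5


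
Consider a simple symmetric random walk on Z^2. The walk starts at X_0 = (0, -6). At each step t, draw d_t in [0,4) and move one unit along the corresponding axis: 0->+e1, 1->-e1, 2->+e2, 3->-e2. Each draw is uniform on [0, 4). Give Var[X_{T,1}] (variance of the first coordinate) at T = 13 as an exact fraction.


Outcome values over d=0..3: [1, -1, 0, 0]
Σy = 0, Σy² = 2, M = 4
μ = 0/4 = 0,  σ² = 2/4 − (0)² = 1/2
Independent increments: Var[X_13] = 13·σ² = 13·(1/2) = 13/2

13/2


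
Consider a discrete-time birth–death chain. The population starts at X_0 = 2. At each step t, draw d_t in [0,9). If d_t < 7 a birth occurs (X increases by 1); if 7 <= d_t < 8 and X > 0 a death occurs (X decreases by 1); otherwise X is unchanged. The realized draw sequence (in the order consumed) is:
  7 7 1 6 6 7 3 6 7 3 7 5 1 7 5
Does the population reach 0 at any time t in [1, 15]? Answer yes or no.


t=0: X=2, d=7 → death, X_1=1
t=1: X=1, d=7 → death, X_2=0
t=2: X=0, d=1 → birth, X_3=1
t=3: X=1, d=6 → birth, X_4=2
t=4: X=2, d=6 → birth, X_5=3
t=5: X=3, d=7 → death, X_6=2
t=6: X=2, d=3 → birth, X_7=3
t=7: X=3, d=6 → birth, X_8=4
t=8: X=4, d=7 → death, X_9=3
t=9: X=3, d=3 → birth, X_10=4
t=10: X=4, d=7 → death, X_11=3
t=11: X=3, d=5 → birth, X_12=4
t=12: X=4, d=1 → birth, X_13=5
t=13: X=5, d=7 → death, X_14=4
t=14: X=4, d=5 → birth, X_15=5

yes


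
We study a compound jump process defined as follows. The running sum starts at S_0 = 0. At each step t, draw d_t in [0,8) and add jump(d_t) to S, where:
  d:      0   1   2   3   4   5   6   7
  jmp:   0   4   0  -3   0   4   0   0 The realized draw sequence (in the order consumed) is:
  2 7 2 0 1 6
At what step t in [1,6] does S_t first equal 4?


5

t=0: S=0, d=2, jump=0, S_1=0
t=1: S=0, d=7, jump=0, S_2=0
t=2: S=0, d=2, jump=0, S_3=0
t=3: S=0, d=0, jump=0, S_4=0
t=4: S=0, d=1, jump=4, S_5=4
t=5: S=4, d=6, jump=0, S_6=4


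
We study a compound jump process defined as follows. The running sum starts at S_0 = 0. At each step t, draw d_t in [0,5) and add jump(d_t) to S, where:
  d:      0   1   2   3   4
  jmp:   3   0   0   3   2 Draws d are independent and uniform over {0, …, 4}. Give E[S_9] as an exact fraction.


72/5

Outcome values over d=0..4: [3, 0, 0, 3, 2]
Σy = 8, Σy² = 22, M = 5
μ = 8/5 = 8/5,  σ² = 22/5 − (8/5)² = 46/25
E[S_9] = 0 + 9·(8/5) = 72/5


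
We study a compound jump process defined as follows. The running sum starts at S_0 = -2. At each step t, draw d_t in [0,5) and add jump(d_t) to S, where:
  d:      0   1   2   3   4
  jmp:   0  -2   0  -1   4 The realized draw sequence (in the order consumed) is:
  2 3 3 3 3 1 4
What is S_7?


-4

t=0: S=-2, d=2, jump=0, S_1=-2
t=1: S=-2, d=3, jump=-1, S_2=-3
t=2: S=-3, d=3, jump=-1, S_3=-4
t=3: S=-4, d=3, jump=-1, S_4=-5
t=4: S=-5, d=3, jump=-1, S_5=-6
t=5: S=-6, d=1, jump=-2, S_6=-8
t=6: S=-8, d=4, jump=4, S_7=-4


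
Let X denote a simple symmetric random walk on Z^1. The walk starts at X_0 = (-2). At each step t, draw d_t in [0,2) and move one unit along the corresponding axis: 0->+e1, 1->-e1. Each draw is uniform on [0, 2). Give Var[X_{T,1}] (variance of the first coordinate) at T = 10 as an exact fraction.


Outcome values over d=0..1: [1, -1]
Σy = 0, Σy² = 2, M = 2
μ = 0/2 = 0,  σ² = 2/2 − (0)² = 1
Independent increments: Var[X_10] = 10·σ² = 10·(1) = 10

10
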